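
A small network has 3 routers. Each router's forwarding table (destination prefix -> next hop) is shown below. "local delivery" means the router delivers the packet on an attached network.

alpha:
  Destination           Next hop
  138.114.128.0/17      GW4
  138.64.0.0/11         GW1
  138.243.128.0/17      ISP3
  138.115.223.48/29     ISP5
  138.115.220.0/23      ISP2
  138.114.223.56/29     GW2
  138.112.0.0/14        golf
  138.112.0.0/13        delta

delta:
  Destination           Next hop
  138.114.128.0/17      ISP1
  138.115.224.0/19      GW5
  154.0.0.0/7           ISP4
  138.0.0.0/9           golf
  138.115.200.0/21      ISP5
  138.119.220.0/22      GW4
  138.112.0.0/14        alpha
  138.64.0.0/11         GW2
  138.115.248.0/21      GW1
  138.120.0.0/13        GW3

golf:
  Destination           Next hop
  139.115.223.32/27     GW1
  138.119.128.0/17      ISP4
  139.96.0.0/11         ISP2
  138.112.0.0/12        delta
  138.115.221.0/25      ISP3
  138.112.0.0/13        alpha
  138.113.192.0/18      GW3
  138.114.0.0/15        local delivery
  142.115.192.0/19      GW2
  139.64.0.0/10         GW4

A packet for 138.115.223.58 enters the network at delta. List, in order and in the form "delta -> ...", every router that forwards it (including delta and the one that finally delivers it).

At delta: longest match for 138.115.223.58 is 138.112.0.0/14 -> alpha
At alpha: longest match for 138.115.223.58 is 138.112.0.0/14 -> golf
At golf: longest match for 138.115.223.58 is 138.114.0.0/15 -> local delivery

delta -> alpha -> golf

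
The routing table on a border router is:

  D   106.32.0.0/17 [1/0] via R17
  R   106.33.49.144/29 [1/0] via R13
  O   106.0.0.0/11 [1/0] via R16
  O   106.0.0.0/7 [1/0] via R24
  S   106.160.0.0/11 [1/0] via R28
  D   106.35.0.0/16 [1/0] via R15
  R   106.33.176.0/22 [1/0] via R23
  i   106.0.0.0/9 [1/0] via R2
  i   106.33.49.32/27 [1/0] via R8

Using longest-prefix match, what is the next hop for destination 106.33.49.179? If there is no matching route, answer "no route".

Routes whose prefix contains 106.33.49.179:
  106.0.0.0/7 (106.0.0.0 - 107.255.255.255) -> R24
  106.0.0.0/9 (106.0.0.0 - 106.127.255.255) -> R2
More-specific entries that do NOT match:
  106.33.49.144/29 (106.33.49.144 - 106.33.49.151) does not contain 106.33.49.179
  106.33.49.32/27 (106.33.49.32 - 106.33.49.63) does not contain 106.33.49.179
  106.33.176.0/22 (106.33.176.0 - 106.33.179.255) does not contain 106.33.49.179
  106.32.0.0/17 (106.32.0.0 - 106.32.127.255) does not contain 106.33.49.179
  106.35.0.0/16 (106.35.0.0 - 106.35.255.255) does not contain 106.33.49.179
  106.0.0.0/11 (106.0.0.0 - 106.31.255.255) does not contain 106.33.49.179
  106.160.0.0/11 (106.160.0.0 - 106.191.255.255) does not contain 106.33.49.179
Longest matching prefix is /9 -> next hop R2.

R2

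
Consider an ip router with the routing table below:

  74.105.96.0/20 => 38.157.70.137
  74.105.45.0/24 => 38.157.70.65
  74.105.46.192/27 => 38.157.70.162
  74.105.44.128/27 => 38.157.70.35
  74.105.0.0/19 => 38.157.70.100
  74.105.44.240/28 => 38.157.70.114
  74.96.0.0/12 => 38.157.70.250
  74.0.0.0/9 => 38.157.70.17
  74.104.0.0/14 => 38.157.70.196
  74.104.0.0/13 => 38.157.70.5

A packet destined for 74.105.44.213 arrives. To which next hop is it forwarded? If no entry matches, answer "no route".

38.157.70.196

Routes whose prefix contains 74.105.44.213:
  74.0.0.0/9 (74.0.0.0 - 74.127.255.255) -> 38.157.70.17
  74.96.0.0/12 (74.96.0.0 - 74.111.255.255) -> 38.157.70.250
  74.104.0.0/13 (74.104.0.0 - 74.111.255.255) -> 38.157.70.5
  74.104.0.0/14 (74.104.0.0 - 74.107.255.255) -> 38.157.70.196
More-specific entries that do NOT match:
  74.105.44.240/28 (74.105.44.240 - 74.105.44.255) does not contain 74.105.44.213
  74.105.46.192/27 (74.105.46.192 - 74.105.46.223) does not contain 74.105.44.213
  74.105.44.128/27 (74.105.44.128 - 74.105.44.159) does not contain 74.105.44.213
  74.105.45.0/24 (74.105.45.0 - 74.105.45.255) does not contain 74.105.44.213
  74.105.96.0/20 (74.105.96.0 - 74.105.111.255) does not contain 74.105.44.213
  74.105.0.0/19 (74.105.0.0 - 74.105.31.255) does not contain 74.105.44.213
Longest matching prefix is /14 -> next hop 38.157.70.196.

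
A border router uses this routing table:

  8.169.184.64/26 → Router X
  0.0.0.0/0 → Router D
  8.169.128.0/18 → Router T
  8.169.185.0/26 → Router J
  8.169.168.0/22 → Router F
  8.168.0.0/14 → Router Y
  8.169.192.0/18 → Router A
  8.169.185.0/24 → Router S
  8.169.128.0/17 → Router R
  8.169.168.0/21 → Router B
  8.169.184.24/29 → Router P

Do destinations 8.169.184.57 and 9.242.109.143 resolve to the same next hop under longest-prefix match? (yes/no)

no

8.169.184.57: longest match 8.169.128.0/18 -> Router T
9.242.109.143: longest match 0.0.0.0/0 -> Router D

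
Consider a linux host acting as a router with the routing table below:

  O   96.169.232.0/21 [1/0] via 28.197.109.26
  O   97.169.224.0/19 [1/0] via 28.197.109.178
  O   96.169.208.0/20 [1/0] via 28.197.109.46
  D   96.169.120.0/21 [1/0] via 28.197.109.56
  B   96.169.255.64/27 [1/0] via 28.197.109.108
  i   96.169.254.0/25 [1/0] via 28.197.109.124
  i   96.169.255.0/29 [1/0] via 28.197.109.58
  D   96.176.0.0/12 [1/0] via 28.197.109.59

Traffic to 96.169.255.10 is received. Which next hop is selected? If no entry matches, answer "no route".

No entry's prefix contains 96.169.255.10; there is no default route.

no route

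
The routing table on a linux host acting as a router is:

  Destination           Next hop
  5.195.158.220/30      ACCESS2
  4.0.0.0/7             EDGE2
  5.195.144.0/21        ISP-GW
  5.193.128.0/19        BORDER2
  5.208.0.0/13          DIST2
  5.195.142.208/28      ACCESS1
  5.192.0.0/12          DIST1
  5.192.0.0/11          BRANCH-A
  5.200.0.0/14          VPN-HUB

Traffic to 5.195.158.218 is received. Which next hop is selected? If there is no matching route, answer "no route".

DIST1

Routes whose prefix contains 5.195.158.218:
  4.0.0.0/7 (4.0.0.0 - 5.255.255.255) -> EDGE2
  5.192.0.0/11 (5.192.0.0 - 5.223.255.255) -> BRANCH-A
  5.192.0.0/12 (5.192.0.0 - 5.207.255.255) -> DIST1
More-specific entries that do NOT match:
  5.195.158.220/30 (5.195.158.220 - 5.195.158.223) does not contain 5.195.158.218
  5.195.142.208/28 (5.195.142.208 - 5.195.142.223) does not contain 5.195.158.218
  5.195.144.0/21 (5.195.144.0 - 5.195.151.255) does not contain 5.195.158.218
  5.193.128.0/19 (5.193.128.0 - 5.193.159.255) does not contain 5.195.158.218
  5.200.0.0/14 (5.200.0.0 - 5.203.255.255) does not contain 5.195.158.218
  5.208.0.0/13 (5.208.0.0 - 5.215.255.255) does not contain 5.195.158.218
Longest matching prefix is /12 -> next hop DIST1.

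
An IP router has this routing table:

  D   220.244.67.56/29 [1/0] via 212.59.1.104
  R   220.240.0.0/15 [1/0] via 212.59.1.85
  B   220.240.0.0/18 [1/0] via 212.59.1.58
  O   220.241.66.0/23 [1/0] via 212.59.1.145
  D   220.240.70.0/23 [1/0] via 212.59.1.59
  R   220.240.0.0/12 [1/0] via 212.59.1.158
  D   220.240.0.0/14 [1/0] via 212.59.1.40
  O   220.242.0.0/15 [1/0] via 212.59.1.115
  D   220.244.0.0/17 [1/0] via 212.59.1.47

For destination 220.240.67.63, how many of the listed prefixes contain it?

Prefixes containing 220.240.67.63:
  220.240.0.0/12 (220.240.0.0 - 220.255.255.255)
  220.240.0.0/14 (220.240.0.0 - 220.243.255.255)
  220.240.0.0/15 (220.240.0.0 - 220.241.255.255)
Total matching entries: 3.

3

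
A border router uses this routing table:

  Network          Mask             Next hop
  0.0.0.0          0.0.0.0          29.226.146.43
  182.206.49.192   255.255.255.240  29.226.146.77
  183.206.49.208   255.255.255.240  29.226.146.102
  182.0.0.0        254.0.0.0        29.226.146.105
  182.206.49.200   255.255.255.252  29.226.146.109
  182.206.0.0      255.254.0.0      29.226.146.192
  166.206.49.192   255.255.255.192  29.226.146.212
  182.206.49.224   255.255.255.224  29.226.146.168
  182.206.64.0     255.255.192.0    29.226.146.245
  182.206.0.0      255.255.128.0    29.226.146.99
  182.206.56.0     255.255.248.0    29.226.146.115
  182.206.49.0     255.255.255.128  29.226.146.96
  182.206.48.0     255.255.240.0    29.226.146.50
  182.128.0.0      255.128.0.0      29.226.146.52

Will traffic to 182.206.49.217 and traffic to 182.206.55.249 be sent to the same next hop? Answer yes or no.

182.206.49.217: longest match 182.206.48.0/20 -> 29.226.146.50
182.206.55.249: longest match 182.206.48.0/20 -> 29.226.146.50

yes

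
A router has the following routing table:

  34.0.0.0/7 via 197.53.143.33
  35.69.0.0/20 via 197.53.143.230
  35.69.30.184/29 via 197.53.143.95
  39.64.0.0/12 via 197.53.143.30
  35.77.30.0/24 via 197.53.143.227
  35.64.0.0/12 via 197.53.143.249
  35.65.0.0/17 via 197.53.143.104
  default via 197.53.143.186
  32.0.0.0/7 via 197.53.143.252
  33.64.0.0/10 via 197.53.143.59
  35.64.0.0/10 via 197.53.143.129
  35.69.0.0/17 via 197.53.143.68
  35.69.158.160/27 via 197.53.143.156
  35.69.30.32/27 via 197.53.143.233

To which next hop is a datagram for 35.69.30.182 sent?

197.53.143.68

Routes whose prefix contains 35.69.30.182:
  0.0.0.0/0 (default, matches everything) -> 197.53.143.186
  34.0.0.0/7 (34.0.0.0 - 35.255.255.255) -> 197.53.143.33
  35.64.0.0/10 (35.64.0.0 - 35.127.255.255) -> 197.53.143.129
  35.64.0.0/12 (35.64.0.0 - 35.79.255.255) -> 197.53.143.249
  35.69.0.0/17 (35.69.0.0 - 35.69.127.255) -> 197.53.143.68
More-specific entries that do NOT match:
  35.69.30.184/29 (35.69.30.184 - 35.69.30.191) does not contain 35.69.30.182
  35.69.158.160/27 (35.69.158.160 - 35.69.158.191) does not contain 35.69.30.182
  35.69.30.32/27 (35.69.30.32 - 35.69.30.63) does not contain 35.69.30.182
  35.77.30.0/24 (35.77.30.0 - 35.77.30.255) does not contain 35.69.30.182
  35.69.0.0/20 (35.69.0.0 - 35.69.15.255) does not contain 35.69.30.182
Longest matching prefix is /17 -> next hop 197.53.143.68.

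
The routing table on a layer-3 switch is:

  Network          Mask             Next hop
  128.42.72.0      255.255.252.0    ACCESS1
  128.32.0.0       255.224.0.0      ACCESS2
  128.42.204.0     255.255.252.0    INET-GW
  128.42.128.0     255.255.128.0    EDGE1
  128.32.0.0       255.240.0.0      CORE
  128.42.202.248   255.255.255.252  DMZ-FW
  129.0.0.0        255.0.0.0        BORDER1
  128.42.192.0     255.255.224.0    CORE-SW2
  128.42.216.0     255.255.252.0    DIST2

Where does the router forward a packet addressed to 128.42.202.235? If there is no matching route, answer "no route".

CORE-SW2

Routes whose prefix contains 128.42.202.235:
  128.32.0.0/11 (128.32.0.0 - 128.63.255.255) -> ACCESS2
  128.32.0.0/12 (128.32.0.0 - 128.47.255.255) -> CORE
  128.42.128.0/17 (128.42.128.0 - 128.42.255.255) -> EDGE1
  128.42.192.0/19 (128.42.192.0 - 128.42.223.255) -> CORE-SW2
More-specific entries that do NOT match:
  128.42.202.248/30 (128.42.202.248 - 128.42.202.251) does not contain 128.42.202.235
  128.42.72.0/22 (128.42.72.0 - 128.42.75.255) does not contain 128.42.202.235
  128.42.204.0/22 (128.42.204.0 - 128.42.207.255) does not contain 128.42.202.235
  128.42.216.0/22 (128.42.216.0 - 128.42.219.255) does not contain 128.42.202.235
Longest matching prefix is /19 -> next hop CORE-SW2.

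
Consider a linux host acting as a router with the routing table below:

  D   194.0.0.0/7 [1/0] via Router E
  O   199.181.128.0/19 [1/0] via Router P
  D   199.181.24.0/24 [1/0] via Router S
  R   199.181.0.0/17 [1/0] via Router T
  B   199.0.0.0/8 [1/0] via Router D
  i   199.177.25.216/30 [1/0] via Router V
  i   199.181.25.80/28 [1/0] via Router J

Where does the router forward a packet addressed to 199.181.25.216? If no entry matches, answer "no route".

Router T

Routes whose prefix contains 199.181.25.216:
  199.0.0.0/8 (199.0.0.0 - 199.255.255.255) -> Router D
  199.181.0.0/17 (199.181.0.0 - 199.181.127.255) -> Router T
More-specific entries that do NOT match:
  199.177.25.216/30 (199.177.25.216 - 199.177.25.219) does not contain 199.181.25.216
  199.181.25.80/28 (199.181.25.80 - 199.181.25.95) does not contain 199.181.25.216
  199.181.24.0/24 (199.181.24.0 - 199.181.24.255) does not contain 199.181.25.216
  199.181.128.0/19 (199.181.128.0 - 199.181.159.255) does not contain 199.181.25.216
Longest matching prefix is /17 -> next hop Router T.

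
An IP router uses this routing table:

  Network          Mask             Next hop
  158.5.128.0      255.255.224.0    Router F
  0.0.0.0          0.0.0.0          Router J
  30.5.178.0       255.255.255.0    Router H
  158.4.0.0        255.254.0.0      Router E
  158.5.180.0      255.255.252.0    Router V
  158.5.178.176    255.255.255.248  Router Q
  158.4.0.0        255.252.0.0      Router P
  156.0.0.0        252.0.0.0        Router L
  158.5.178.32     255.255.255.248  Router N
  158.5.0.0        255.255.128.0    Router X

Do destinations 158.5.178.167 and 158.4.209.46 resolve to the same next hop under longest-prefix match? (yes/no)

158.5.178.167: longest match 158.4.0.0/15 -> Router E
158.4.209.46: longest match 158.4.0.0/15 -> Router E

yes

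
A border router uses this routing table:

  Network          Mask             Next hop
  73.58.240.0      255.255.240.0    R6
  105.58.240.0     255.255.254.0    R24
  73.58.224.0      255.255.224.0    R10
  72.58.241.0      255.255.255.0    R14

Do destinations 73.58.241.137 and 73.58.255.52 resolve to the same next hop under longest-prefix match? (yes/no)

73.58.241.137: longest match 73.58.240.0/20 -> R6
73.58.255.52: longest match 73.58.240.0/20 -> R6

yes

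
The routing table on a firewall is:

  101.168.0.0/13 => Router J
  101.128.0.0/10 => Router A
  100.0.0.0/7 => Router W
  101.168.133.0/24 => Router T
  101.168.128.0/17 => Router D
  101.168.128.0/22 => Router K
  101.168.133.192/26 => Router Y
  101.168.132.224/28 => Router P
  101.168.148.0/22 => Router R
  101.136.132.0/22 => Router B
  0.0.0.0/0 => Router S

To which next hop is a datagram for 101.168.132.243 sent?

Routes whose prefix contains 101.168.132.243:
  0.0.0.0/0 (default, matches everything) -> Router S
  100.0.0.0/7 (100.0.0.0 - 101.255.255.255) -> Router W
  101.128.0.0/10 (101.128.0.0 - 101.191.255.255) -> Router A
  101.168.0.0/13 (101.168.0.0 - 101.175.255.255) -> Router J
  101.168.128.0/17 (101.168.128.0 - 101.168.255.255) -> Router D
More-specific entries that do NOT match:
  101.168.132.224/28 (101.168.132.224 - 101.168.132.239) does not contain 101.168.132.243
  101.168.133.192/26 (101.168.133.192 - 101.168.133.255) does not contain 101.168.132.243
  101.168.133.0/24 (101.168.133.0 - 101.168.133.255) does not contain 101.168.132.243
  101.168.128.0/22 (101.168.128.0 - 101.168.131.255) does not contain 101.168.132.243
  101.168.148.0/22 (101.168.148.0 - 101.168.151.255) does not contain 101.168.132.243
  101.136.132.0/22 (101.136.132.0 - 101.136.135.255) does not contain 101.168.132.243
Longest matching prefix is /17 -> next hop Router D.

Router D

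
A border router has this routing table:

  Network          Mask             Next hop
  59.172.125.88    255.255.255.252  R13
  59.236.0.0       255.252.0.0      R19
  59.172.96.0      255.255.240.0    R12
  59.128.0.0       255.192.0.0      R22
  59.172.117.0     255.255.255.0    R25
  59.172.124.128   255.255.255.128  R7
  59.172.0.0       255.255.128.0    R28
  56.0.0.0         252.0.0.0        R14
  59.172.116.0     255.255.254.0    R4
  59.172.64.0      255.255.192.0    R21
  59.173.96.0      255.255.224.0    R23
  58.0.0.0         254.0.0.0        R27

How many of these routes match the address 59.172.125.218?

Prefixes containing 59.172.125.218:
  56.0.0.0/6 (56.0.0.0 - 59.255.255.255)
  58.0.0.0/7 (58.0.0.0 - 59.255.255.255)
  59.128.0.0/10 (59.128.0.0 - 59.191.255.255)
  59.172.0.0/17 (59.172.0.0 - 59.172.127.255)
  59.172.64.0/18 (59.172.64.0 - 59.172.127.255)
Total matching entries: 5.

5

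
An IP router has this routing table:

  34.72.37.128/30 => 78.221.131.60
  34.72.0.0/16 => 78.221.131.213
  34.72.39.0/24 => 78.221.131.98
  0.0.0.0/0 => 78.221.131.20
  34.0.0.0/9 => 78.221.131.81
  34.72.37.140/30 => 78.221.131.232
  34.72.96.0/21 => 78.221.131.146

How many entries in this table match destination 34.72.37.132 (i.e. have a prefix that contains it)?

Prefixes containing 34.72.37.132:
  0.0.0.0/0 (default, matches everything)
  34.0.0.0/9 (34.0.0.0 - 34.127.255.255)
  34.72.0.0/16 (34.72.0.0 - 34.72.255.255)
Total matching entries: 3.

3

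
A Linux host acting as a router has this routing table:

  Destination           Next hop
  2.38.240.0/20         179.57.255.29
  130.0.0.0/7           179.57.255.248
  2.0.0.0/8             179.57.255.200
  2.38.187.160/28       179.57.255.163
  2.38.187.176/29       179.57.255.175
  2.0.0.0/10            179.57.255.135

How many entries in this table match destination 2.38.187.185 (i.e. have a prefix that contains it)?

Prefixes containing 2.38.187.185:
  2.0.0.0/8 (2.0.0.0 - 2.255.255.255)
  2.0.0.0/10 (2.0.0.0 - 2.63.255.255)
Total matching entries: 2.

2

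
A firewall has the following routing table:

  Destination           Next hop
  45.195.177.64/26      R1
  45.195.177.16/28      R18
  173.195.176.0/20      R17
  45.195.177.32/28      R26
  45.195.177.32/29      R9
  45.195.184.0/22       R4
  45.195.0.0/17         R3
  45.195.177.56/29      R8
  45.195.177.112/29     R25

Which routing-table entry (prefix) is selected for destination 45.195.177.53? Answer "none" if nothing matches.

45.195.177.53 is outside every listed prefix and there is no default route.

none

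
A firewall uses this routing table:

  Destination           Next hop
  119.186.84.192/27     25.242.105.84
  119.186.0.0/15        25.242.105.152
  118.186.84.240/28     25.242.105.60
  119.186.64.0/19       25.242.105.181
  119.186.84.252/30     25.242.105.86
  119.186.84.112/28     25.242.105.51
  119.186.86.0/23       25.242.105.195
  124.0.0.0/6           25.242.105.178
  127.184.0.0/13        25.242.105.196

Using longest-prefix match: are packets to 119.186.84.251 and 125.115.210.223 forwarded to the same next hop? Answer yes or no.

no

119.186.84.251: longest match 119.186.64.0/19 -> 25.242.105.181
125.115.210.223: longest match 124.0.0.0/6 -> 25.242.105.178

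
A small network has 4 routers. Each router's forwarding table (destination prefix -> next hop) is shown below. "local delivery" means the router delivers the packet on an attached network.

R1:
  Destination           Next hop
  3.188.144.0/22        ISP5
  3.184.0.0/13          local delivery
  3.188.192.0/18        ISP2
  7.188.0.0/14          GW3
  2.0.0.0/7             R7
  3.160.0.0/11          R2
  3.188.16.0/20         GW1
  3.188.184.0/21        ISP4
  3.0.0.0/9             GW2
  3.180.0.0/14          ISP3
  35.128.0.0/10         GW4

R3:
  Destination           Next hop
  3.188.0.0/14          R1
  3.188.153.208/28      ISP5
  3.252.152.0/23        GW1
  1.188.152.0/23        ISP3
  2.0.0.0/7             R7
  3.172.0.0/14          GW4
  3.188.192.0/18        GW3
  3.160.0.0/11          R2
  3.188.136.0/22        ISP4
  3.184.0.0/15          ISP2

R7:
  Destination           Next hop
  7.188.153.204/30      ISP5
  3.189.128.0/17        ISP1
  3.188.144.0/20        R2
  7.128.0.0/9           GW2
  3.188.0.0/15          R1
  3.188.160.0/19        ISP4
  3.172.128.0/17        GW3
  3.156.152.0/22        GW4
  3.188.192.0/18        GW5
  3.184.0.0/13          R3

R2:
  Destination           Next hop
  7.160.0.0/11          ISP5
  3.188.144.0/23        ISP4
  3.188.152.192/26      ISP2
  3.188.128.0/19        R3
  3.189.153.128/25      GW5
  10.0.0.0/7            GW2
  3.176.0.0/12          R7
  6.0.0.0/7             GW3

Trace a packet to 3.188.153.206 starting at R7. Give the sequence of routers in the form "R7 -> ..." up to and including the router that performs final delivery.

R7 -> R2 -> R3 -> R1

At R7: longest match for 3.188.153.206 is 3.188.144.0/20 -> R2
At R2: longest match for 3.188.153.206 is 3.188.128.0/19 -> R3
At R3: longest match for 3.188.153.206 is 3.188.0.0/14 -> R1
At R1: longest match for 3.188.153.206 is 3.184.0.0/13 -> local delivery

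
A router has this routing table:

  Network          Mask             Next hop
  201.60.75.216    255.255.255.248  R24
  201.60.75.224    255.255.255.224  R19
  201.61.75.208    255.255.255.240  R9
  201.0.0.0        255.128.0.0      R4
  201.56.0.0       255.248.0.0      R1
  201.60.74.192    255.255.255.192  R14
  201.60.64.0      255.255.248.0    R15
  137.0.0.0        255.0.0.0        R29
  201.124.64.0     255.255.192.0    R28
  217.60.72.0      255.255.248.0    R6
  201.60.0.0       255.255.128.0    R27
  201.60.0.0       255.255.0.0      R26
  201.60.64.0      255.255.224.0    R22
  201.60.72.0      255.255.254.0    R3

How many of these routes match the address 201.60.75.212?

Prefixes containing 201.60.75.212:
  201.0.0.0/9 (201.0.0.0 - 201.127.255.255)
  201.56.0.0/13 (201.56.0.0 - 201.63.255.255)
  201.60.0.0/16 (201.60.0.0 - 201.60.255.255)
  201.60.0.0/17 (201.60.0.0 - 201.60.127.255)
  201.60.64.0/19 (201.60.64.0 - 201.60.95.255)
Total matching entries: 5.

5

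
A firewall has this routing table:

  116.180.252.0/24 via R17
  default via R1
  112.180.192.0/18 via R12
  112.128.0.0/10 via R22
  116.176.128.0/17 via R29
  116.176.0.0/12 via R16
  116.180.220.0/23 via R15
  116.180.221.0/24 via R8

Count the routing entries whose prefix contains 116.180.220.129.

3

Prefixes containing 116.180.220.129:
  0.0.0.0/0 (default, matches everything)
  116.176.0.0/12 (116.176.0.0 - 116.191.255.255)
  116.180.220.0/23 (116.180.220.0 - 116.180.221.255)
Total matching entries: 3.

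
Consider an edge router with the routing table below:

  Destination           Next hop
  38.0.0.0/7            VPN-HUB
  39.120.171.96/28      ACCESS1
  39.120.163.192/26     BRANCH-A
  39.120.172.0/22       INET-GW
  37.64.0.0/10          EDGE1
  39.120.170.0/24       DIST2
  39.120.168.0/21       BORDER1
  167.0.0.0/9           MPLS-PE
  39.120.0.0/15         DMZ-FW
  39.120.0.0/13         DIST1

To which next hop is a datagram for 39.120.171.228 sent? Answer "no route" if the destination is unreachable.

Routes whose prefix contains 39.120.171.228:
  38.0.0.0/7 (38.0.0.0 - 39.255.255.255) -> VPN-HUB
  39.120.0.0/13 (39.120.0.0 - 39.127.255.255) -> DIST1
  39.120.0.0/15 (39.120.0.0 - 39.121.255.255) -> DMZ-FW
  39.120.168.0/21 (39.120.168.0 - 39.120.175.255) -> BORDER1
More-specific entries that do NOT match:
  39.120.171.96/28 (39.120.171.96 - 39.120.171.111) does not contain 39.120.171.228
  39.120.163.192/26 (39.120.163.192 - 39.120.163.255) does not contain 39.120.171.228
  39.120.170.0/24 (39.120.170.0 - 39.120.170.255) does not contain 39.120.171.228
  39.120.172.0/22 (39.120.172.0 - 39.120.175.255) does not contain 39.120.171.228
Longest matching prefix is /21 -> next hop BORDER1.

BORDER1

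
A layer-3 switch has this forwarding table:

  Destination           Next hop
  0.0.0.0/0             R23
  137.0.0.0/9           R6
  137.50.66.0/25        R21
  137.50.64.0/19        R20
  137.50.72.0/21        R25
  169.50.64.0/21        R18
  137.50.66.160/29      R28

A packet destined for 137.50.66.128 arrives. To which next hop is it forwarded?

R20

Routes whose prefix contains 137.50.66.128:
  0.0.0.0/0 (default, matches everything) -> R23
  137.0.0.0/9 (137.0.0.0 - 137.127.255.255) -> R6
  137.50.64.0/19 (137.50.64.0 - 137.50.95.255) -> R20
More-specific entries that do NOT match:
  137.50.66.160/29 (137.50.66.160 - 137.50.66.167) does not contain 137.50.66.128
  137.50.66.0/25 (137.50.66.0 - 137.50.66.127) does not contain 137.50.66.128
  137.50.72.0/21 (137.50.72.0 - 137.50.79.255) does not contain 137.50.66.128
  169.50.64.0/21 (169.50.64.0 - 169.50.71.255) does not contain 137.50.66.128
Longest matching prefix is /19 -> next hop R20.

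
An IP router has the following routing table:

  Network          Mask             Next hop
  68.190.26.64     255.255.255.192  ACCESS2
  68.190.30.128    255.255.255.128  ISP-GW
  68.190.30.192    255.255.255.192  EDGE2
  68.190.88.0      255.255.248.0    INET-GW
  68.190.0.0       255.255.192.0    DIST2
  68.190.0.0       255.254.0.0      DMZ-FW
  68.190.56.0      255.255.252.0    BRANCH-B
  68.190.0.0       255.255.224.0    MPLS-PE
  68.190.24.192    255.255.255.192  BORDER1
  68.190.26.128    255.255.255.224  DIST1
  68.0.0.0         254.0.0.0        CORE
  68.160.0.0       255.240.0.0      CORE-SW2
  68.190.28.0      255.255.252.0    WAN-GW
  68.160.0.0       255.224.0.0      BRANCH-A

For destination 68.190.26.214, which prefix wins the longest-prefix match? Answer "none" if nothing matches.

68.190.0.0/19

Entries matching 68.190.26.214:
  68.0.0.0/7 (68.0.0.0 - 69.255.255.255)
  68.160.0.0/11 (68.160.0.0 - 68.191.255.255)
  68.190.0.0/15 (68.190.0.0 - 68.191.255.255)
  68.190.0.0/18 (68.190.0.0 - 68.190.63.255)
  68.190.0.0/19 (68.190.0.0 - 68.190.31.255)
Most specific is 68.190.0.0/19.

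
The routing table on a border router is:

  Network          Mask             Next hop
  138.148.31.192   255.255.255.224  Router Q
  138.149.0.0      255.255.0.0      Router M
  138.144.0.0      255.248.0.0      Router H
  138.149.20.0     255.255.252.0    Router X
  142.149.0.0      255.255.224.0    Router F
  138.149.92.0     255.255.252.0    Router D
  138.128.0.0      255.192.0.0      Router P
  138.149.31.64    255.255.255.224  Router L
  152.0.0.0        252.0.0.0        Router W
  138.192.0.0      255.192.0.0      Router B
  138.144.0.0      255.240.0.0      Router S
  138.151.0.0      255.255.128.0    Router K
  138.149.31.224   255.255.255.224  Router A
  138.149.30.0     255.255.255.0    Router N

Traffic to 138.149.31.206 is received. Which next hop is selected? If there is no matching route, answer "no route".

Router M

Routes whose prefix contains 138.149.31.206:
  138.128.0.0/10 (138.128.0.0 - 138.191.255.255) -> Router P
  138.144.0.0/12 (138.144.0.0 - 138.159.255.255) -> Router S
  138.144.0.0/13 (138.144.0.0 - 138.151.255.255) -> Router H
  138.149.0.0/16 (138.149.0.0 - 138.149.255.255) -> Router M
More-specific entries that do NOT match:
  138.148.31.192/27 (138.148.31.192 - 138.148.31.223) does not contain 138.149.31.206
  138.149.31.64/27 (138.149.31.64 - 138.149.31.95) does not contain 138.149.31.206
  138.149.31.224/27 (138.149.31.224 - 138.149.31.255) does not contain 138.149.31.206
  138.149.30.0/24 (138.149.30.0 - 138.149.30.255) does not contain 138.149.31.206
  138.149.20.0/22 (138.149.20.0 - 138.149.23.255) does not contain 138.149.31.206
  138.149.92.0/22 (138.149.92.0 - 138.149.95.255) does not contain 138.149.31.206
  142.149.0.0/19 (142.149.0.0 - 142.149.31.255) does not contain 138.149.31.206
  138.151.0.0/17 (138.151.0.0 - 138.151.127.255) does not contain 138.149.31.206
Longest matching prefix is /16 -> next hop Router M.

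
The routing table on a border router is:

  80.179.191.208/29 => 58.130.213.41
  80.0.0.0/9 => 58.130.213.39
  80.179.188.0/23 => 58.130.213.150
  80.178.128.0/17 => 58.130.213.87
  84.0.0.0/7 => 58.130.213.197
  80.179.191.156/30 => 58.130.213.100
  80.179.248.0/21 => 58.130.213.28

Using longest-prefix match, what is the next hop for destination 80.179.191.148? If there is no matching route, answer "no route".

no route

No entry's prefix contains 80.179.191.148; there is no default route.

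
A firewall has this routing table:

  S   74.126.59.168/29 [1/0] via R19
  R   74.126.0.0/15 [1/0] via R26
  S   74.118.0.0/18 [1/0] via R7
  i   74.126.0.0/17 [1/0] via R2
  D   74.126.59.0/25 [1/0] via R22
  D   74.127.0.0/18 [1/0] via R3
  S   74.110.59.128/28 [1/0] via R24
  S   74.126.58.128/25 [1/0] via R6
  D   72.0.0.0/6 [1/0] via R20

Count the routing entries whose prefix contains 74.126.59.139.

Prefixes containing 74.126.59.139:
  72.0.0.0/6 (72.0.0.0 - 75.255.255.255)
  74.126.0.0/15 (74.126.0.0 - 74.127.255.255)
  74.126.0.0/17 (74.126.0.0 - 74.126.127.255)
Total matching entries: 3.

3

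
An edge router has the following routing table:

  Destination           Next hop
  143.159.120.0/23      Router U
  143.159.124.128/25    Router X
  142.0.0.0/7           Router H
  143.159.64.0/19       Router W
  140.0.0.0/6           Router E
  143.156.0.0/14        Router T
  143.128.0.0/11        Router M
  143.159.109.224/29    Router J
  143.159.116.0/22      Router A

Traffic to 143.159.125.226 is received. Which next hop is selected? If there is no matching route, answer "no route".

Routes whose prefix contains 143.159.125.226:
  140.0.0.0/6 (140.0.0.0 - 143.255.255.255) -> Router E
  142.0.0.0/7 (142.0.0.0 - 143.255.255.255) -> Router H
  143.128.0.0/11 (143.128.0.0 - 143.159.255.255) -> Router M
  143.156.0.0/14 (143.156.0.0 - 143.159.255.255) -> Router T
More-specific entries that do NOT match:
  143.159.109.224/29 (143.159.109.224 - 143.159.109.231) does not contain 143.159.125.226
  143.159.124.128/25 (143.159.124.128 - 143.159.124.255) does not contain 143.159.125.226
  143.159.120.0/23 (143.159.120.0 - 143.159.121.255) does not contain 143.159.125.226
  143.159.116.0/22 (143.159.116.0 - 143.159.119.255) does not contain 143.159.125.226
  143.159.64.0/19 (143.159.64.0 - 143.159.95.255) does not contain 143.159.125.226
Longest matching prefix is /14 -> next hop Router T.

Router T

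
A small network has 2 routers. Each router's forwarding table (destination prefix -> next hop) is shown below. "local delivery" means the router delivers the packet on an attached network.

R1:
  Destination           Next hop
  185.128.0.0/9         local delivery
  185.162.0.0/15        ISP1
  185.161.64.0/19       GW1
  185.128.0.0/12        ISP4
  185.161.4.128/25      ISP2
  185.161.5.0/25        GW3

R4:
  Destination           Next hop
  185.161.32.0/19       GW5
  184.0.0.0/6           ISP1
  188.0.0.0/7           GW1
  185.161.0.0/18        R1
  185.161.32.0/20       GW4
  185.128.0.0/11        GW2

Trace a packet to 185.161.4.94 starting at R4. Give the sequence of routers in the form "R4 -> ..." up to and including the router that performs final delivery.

At R4: longest match for 185.161.4.94 is 185.161.0.0/18 -> R1
At R1: longest match for 185.161.4.94 is 185.128.0.0/9 -> local delivery

R4 -> R1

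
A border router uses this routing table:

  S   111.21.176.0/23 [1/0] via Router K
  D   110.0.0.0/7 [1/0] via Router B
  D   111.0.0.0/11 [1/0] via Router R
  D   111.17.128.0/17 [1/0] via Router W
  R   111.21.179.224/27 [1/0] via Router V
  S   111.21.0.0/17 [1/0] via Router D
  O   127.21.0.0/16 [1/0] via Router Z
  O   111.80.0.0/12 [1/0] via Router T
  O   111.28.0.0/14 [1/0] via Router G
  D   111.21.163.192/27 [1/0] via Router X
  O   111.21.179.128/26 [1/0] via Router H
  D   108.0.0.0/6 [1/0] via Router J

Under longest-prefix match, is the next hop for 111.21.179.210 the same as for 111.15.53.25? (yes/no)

yes

111.21.179.210: longest match 111.0.0.0/11 -> Router R
111.15.53.25: longest match 111.0.0.0/11 -> Router R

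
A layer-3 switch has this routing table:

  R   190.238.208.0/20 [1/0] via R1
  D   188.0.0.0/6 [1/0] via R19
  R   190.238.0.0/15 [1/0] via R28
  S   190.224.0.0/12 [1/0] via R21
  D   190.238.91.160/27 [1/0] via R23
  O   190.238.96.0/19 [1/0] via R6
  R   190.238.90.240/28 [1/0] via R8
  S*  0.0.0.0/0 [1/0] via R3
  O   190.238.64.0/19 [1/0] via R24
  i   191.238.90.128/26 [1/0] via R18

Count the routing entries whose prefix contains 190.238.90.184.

5

Prefixes containing 190.238.90.184:
  0.0.0.0/0 (default, matches everything)
  188.0.0.0/6 (188.0.0.0 - 191.255.255.255)
  190.224.0.0/12 (190.224.0.0 - 190.239.255.255)
  190.238.0.0/15 (190.238.0.0 - 190.239.255.255)
  190.238.64.0/19 (190.238.64.0 - 190.238.95.255)
Total matching entries: 5.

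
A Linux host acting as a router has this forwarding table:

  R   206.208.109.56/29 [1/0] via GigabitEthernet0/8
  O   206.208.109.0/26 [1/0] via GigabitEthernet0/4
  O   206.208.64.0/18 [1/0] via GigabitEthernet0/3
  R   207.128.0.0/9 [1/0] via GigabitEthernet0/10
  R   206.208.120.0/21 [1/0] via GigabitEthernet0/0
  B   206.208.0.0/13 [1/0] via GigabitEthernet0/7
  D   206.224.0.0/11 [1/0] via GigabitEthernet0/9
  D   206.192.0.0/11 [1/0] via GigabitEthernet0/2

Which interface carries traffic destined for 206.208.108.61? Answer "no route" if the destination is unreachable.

Routes whose prefix contains 206.208.108.61:
  206.192.0.0/11 (206.192.0.0 - 206.223.255.255) -> GigabitEthernet0/2
  206.208.0.0/13 (206.208.0.0 - 206.215.255.255) -> GigabitEthernet0/7
  206.208.64.0/18 (206.208.64.0 - 206.208.127.255) -> GigabitEthernet0/3
More-specific entries that do NOT match:
  206.208.109.56/29 (206.208.109.56 - 206.208.109.63) does not contain 206.208.108.61
  206.208.109.0/26 (206.208.109.0 - 206.208.109.63) does not contain 206.208.108.61
  206.208.120.0/21 (206.208.120.0 - 206.208.127.255) does not contain 206.208.108.61
Longest matching prefix is /18 -> interface GigabitEthernet0/3.

GigabitEthernet0/3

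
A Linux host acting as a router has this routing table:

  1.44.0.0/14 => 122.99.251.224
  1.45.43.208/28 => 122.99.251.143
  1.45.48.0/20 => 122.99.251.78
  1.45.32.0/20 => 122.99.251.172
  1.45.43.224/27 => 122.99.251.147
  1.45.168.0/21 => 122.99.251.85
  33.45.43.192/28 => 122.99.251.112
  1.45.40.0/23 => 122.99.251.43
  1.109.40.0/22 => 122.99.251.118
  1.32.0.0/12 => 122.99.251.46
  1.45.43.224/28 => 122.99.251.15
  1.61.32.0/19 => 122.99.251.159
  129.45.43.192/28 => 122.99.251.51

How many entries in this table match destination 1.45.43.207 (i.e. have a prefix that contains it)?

3

Prefixes containing 1.45.43.207:
  1.32.0.0/12 (1.32.0.0 - 1.47.255.255)
  1.44.0.0/14 (1.44.0.0 - 1.47.255.255)
  1.45.32.0/20 (1.45.32.0 - 1.45.47.255)
Total matching entries: 3.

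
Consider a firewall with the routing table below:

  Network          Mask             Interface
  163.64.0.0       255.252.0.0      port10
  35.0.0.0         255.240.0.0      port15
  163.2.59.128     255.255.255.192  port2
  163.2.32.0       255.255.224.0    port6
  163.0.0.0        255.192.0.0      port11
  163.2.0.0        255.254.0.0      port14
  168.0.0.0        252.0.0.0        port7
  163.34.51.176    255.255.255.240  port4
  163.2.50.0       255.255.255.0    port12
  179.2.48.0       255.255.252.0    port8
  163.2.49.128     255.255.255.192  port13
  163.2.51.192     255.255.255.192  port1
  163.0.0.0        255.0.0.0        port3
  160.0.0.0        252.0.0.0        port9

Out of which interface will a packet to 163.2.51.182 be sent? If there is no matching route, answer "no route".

port6

Routes whose prefix contains 163.2.51.182:
  160.0.0.0/6 (160.0.0.0 - 163.255.255.255) -> port9
  163.0.0.0/8 (163.0.0.0 - 163.255.255.255) -> port3
  163.0.0.0/10 (163.0.0.0 - 163.63.255.255) -> port11
  163.2.0.0/15 (163.2.0.0 - 163.3.255.255) -> port14
  163.2.32.0/19 (163.2.32.0 - 163.2.63.255) -> port6
More-specific entries that do NOT match:
  163.34.51.176/28 (163.34.51.176 - 163.34.51.191) does not contain 163.2.51.182
  163.2.59.128/26 (163.2.59.128 - 163.2.59.191) does not contain 163.2.51.182
  163.2.49.128/26 (163.2.49.128 - 163.2.49.191) does not contain 163.2.51.182
  163.2.51.192/26 (163.2.51.192 - 163.2.51.255) does not contain 163.2.51.182
  163.2.50.0/24 (163.2.50.0 - 163.2.50.255) does not contain 163.2.51.182
  179.2.48.0/22 (179.2.48.0 - 179.2.51.255) does not contain 163.2.51.182
Longest matching prefix is /19 -> interface port6.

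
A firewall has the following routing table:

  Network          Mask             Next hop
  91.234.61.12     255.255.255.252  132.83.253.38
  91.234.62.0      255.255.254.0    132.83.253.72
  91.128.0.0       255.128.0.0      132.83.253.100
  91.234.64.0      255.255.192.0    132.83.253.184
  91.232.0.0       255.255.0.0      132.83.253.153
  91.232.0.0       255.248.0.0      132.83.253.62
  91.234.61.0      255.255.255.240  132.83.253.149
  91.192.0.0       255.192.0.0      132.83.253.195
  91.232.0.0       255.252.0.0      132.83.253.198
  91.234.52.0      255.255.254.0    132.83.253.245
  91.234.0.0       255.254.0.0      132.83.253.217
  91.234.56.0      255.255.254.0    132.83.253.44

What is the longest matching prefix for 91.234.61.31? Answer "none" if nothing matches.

91.234.0.0/15

Entries matching 91.234.61.31:
  91.128.0.0/9 (91.128.0.0 - 91.255.255.255)
  91.192.0.0/10 (91.192.0.0 - 91.255.255.255)
  91.232.0.0/13 (91.232.0.0 - 91.239.255.255)
  91.232.0.0/14 (91.232.0.0 - 91.235.255.255)
  91.234.0.0/15 (91.234.0.0 - 91.235.255.255)
Most specific is 91.234.0.0/15.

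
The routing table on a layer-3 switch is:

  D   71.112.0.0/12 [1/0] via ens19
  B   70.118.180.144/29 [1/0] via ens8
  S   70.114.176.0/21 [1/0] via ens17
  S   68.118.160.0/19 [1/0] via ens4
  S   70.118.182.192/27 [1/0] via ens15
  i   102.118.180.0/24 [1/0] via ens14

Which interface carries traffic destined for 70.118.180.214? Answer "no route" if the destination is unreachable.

no route

No entry's prefix contains 70.118.180.214; there is no default route.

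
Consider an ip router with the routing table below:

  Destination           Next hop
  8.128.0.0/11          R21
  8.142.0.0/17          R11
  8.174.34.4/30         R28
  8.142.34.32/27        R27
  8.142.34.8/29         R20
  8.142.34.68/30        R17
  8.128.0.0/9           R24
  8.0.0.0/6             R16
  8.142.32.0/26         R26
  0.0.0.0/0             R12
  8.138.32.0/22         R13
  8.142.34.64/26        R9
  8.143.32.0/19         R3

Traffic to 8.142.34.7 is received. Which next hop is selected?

R11

Routes whose prefix contains 8.142.34.7:
  0.0.0.0/0 (default, matches everything) -> R12
  8.0.0.0/6 (8.0.0.0 - 11.255.255.255) -> R16
  8.128.0.0/9 (8.128.0.0 - 8.255.255.255) -> R24
  8.128.0.0/11 (8.128.0.0 - 8.159.255.255) -> R21
  8.142.0.0/17 (8.142.0.0 - 8.142.127.255) -> R11
More-specific entries that do NOT match:
  8.174.34.4/30 (8.174.34.4 - 8.174.34.7) does not contain 8.142.34.7
  8.142.34.68/30 (8.142.34.68 - 8.142.34.71) does not contain 8.142.34.7
  8.142.34.8/29 (8.142.34.8 - 8.142.34.15) does not contain 8.142.34.7
  8.142.34.32/27 (8.142.34.32 - 8.142.34.63) does not contain 8.142.34.7
  8.142.32.0/26 (8.142.32.0 - 8.142.32.63) does not contain 8.142.34.7
  8.142.34.64/26 (8.142.34.64 - 8.142.34.127) does not contain 8.142.34.7
  8.138.32.0/22 (8.138.32.0 - 8.138.35.255) does not contain 8.142.34.7
  8.143.32.0/19 (8.143.32.0 - 8.143.63.255) does not contain 8.142.34.7
Longest matching prefix is /17 -> next hop R11.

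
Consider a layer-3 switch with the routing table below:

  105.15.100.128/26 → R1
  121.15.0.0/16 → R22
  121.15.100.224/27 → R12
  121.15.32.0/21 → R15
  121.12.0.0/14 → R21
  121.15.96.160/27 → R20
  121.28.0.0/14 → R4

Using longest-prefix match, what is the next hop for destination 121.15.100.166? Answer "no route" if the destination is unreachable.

R22

Routes whose prefix contains 121.15.100.166:
  121.12.0.0/14 (121.12.0.0 - 121.15.255.255) -> R21
  121.15.0.0/16 (121.15.0.0 - 121.15.255.255) -> R22
More-specific entries that do NOT match:
  121.15.100.224/27 (121.15.100.224 - 121.15.100.255) does not contain 121.15.100.166
  121.15.96.160/27 (121.15.96.160 - 121.15.96.191) does not contain 121.15.100.166
  105.15.100.128/26 (105.15.100.128 - 105.15.100.191) does not contain 121.15.100.166
  121.15.32.0/21 (121.15.32.0 - 121.15.39.255) does not contain 121.15.100.166
Longest matching prefix is /16 -> next hop R22.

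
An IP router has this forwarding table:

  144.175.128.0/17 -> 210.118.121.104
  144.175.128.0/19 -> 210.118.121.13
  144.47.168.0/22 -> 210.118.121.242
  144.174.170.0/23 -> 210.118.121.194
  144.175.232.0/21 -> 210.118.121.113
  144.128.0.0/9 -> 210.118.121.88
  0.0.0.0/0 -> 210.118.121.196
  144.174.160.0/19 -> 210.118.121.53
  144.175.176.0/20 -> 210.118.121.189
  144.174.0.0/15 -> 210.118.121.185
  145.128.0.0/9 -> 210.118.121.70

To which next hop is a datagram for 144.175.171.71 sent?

210.118.121.104

Routes whose prefix contains 144.175.171.71:
  0.0.0.0/0 (default, matches everything) -> 210.118.121.196
  144.128.0.0/9 (144.128.0.0 - 144.255.255.255) -> 210.118.121.88
  144.174.0.0/15 (144.174.0.0 - 144.175.255.255) -> 210.118.121.185
  144.175.128.0/17 (144.175.128.0 - 144.175.255.255) -> 210.118.121.104
More-specific entries that do NOT match:
  144.174.170.0/23 (144.174.170.0 - 144.174.171.255) does not contain 144.175.171.71
  144.47.168.0/22 (144.47.168.0 - 144.47.171.255) does not contain 144.175.171.71
  144.175.232.0/21 (144.175.232.0 - 144.175.239.255) does not contain 144.175.171.71
  144.175.176.0/20 (144.175.176.0 - 144.175.191.255) does not contain 144.175.171.71
  144.175.128.0/19 (144.175.128.0 - 144.175.159.255) does not contain 144.175.171.71
  144.174.160.0/19 (144.174.160.0 - 144.174.191.255) does not contain 144.175.171.71
Longest matching prefix is /17 -> next hop 210.118.121.104.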